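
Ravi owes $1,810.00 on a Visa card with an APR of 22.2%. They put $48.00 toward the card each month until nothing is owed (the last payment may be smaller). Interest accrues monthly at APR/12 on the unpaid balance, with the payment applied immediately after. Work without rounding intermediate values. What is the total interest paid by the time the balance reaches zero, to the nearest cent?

Monthly rate r = 22.2%/12 = 1.85% = 0.0185.
Payoff takes n = ⌈−ln(1 − rB₀/P)/ln(1+r)⌉ = ⌈65.246⌉ = 66 payments; the last is $11.88.
Total paid = 65·$48.00 + $11.88 = $3,131.88.
Total interest = total paid − principal = $3,131.88 − $1,810.00 = $1,321.88.

$1,321.88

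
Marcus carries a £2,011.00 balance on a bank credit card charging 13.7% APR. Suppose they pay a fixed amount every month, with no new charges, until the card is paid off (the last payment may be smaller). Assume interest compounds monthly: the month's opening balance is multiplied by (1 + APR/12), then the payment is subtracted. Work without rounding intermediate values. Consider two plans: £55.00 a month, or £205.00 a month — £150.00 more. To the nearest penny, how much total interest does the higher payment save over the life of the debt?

Monthly rate r = 13.7%/12 = 1.14167% = 0.0114167.
At £55.00/mo: n = ⌈−ln(1 − rB₀/P)/ln(1+r)⌉ = 48 payments (last £32.88); total interest = total paid − £2,011.00 = £606.88.
At £205.00/mo: 11 payments (last £95.24); total interest £134.24.
Interest saved = £606.88 − £134.24 = £472.64.

£472.64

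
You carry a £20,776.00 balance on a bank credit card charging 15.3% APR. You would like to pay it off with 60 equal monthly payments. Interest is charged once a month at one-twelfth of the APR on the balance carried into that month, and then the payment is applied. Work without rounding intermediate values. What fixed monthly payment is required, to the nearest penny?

£497.54

Monthly rate r = 15.3%/12 = 1.275% = 0.01275.
Level-payment amortization: P = B₀·r / (1 − (1+r)^(−n)) = 20776.00·0.01275 / (1 − 1.01275^(−60)).
Denominator 1 − (1+r)^(−60) = 0.532410351.
P = 264.894 / 0.532410351 ≈ 497.54.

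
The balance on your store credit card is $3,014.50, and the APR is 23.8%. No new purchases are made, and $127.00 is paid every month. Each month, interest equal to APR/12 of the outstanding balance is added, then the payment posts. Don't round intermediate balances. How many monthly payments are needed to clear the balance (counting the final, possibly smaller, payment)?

33 payments

Monthly rate r = 23.8%/12 = 1.98333% = 0.0198333.
Recurrence: B ← B·(1+r) − $127.00.
Month 1: interest $59.79; balance after payment $2,947.29.
Month 2: interest $58.45; balance after payment $2,878.74.
Closed form: n = −ln(1 − rB₀/P)/ln(1+r) = −ln(0.52923)/ln(1.01983) ≈ 32.401, so the balance reaches zero during payment 33.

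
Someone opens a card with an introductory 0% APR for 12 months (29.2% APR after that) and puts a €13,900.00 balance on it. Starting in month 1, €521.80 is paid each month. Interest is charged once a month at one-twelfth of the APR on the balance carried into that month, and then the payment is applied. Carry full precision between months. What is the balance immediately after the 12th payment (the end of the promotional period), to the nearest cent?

€7,638.40

Promo months 1–12 at r₀ = 0%/12 = 0; months 13+ at r₁ = 29.2%/12 = 0.0243333.
After month 12 (no interest yet): B = €13,900.00 − 12·€521.80 = €7,638.40.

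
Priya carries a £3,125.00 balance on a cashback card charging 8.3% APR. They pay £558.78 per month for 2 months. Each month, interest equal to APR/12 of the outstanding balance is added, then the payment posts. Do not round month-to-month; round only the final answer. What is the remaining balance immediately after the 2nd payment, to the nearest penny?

£2,046.95

Monthly rate r = 8.3%/12 = 0.691667% = 0.00691667.
Each month: B ← B·(1+r) − £558.78.
Month 1: interest £21.61; balance after payment £2,587.83.
Month 2: interest £17.90; balance after payment £2,046.95.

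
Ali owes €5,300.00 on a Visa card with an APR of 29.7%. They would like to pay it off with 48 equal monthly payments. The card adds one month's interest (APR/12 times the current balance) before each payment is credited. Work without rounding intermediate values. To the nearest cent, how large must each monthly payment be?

Monthly rate r = 29.7%/12 = 2.475% = 0.02475.
Level-payment amortization: P = B₀·r / (1 − (1+r)^(−n)) = 5300.00·0.02475 / (1 − 1.02475^(−48)).
Denominator 1 − (1+r)^(−48) = 0.690728782.
P = 131.175 / 0.690728782 ≈ 189.91.

€189.91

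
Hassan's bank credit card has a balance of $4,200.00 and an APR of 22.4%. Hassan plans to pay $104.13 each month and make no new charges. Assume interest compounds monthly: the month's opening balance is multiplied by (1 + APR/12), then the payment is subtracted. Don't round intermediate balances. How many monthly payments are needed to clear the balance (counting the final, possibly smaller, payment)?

Monthly rate r = 22.4%/12 = 1.86667% = 0.0186667.
Recurrence: B ← B·(1+r) − $104.13.
Month 1: interest $78.40; balance after payment $4,174.27.
Month 2: interest $77.92; balance after payment $4,148.06.
Closed form: n = −ln(1 − rB₀/P)/ln(1+r) = −ln(0.24709)/ln(1.01867) ≈ 75.589, so the balance reaches zero during payment 76.

76 payments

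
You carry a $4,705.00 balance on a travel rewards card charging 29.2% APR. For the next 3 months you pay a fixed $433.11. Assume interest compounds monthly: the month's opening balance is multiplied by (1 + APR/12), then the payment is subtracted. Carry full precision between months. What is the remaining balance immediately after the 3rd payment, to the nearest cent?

$3,725.69

Monthly rate r = 29.2%/12 = 2.43333% = 0.0243333.
Each month: B ← B·(1+r) − $433.11.
Month 1: interest $114.49; balance after payment $4,386.38.
Month 2: interest $106.74; balance after payment $4,060.00.
Month 3: interest $98.79; balance after payment $3,725.69.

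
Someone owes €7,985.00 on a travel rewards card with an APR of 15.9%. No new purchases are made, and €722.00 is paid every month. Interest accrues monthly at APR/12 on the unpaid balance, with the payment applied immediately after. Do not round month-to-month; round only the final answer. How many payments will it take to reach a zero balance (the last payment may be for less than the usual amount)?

Monthly rate r = 15.9%/12 = 1.325% = 0.01325.
Recurrence: B ← B·(1+r) − €722.00.
Month 1: interest €105.80; balance after payment €7,368.80.
Month 2: interest €97.64; balance after payment €6,744.44.
Closed form: n = −ln(1 − rB₀/P)/ln(1+r) = −ln(0.85346)/ln(1.01325) ≈ 12.038, so the balance reaches zero during payment 13.

13 payments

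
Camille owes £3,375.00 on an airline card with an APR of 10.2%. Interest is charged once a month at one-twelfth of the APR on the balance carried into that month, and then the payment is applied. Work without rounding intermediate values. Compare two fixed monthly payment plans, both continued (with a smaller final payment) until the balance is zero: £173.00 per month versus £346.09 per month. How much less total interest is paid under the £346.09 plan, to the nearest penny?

£167.71

Monthly rate r = 10.2%/12 = 0.85% = 0.0085.
At £173.00/mo: n = ⌈−ln(1 − rB₀/P)/ln(1+r)⌉ = 22 payments (last £73.04); total interest = total paid − £3,375.00 = £331.04.
At £346.09/mo: 11 payments (last £77.43); total interest £163.33.
Interest saved = £331.04 − £163.33 = £167.71.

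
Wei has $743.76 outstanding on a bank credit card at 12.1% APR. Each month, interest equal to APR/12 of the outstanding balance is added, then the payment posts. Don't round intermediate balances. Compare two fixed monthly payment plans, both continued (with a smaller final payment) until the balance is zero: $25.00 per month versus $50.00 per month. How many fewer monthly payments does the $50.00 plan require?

Monthly rate r = 12.1%/12 = 1.00833% = 0.0100833.
At $25.00/mo: n = ⌈−ln(1 − rB₀/P)/ln(1+r)⌉ = 36 payments (last $13.74); total interest = total paid − $743.76 = $144.98.
At $50.00/mo: 17 payments (last $9.93); total interest $66.17.
Payments saved = 36 − 17 = 19.

19 fewer payments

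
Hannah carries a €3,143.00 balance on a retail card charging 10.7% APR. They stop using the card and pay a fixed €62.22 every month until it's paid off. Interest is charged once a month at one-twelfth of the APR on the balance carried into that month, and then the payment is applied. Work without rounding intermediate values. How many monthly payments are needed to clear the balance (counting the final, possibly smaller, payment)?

Monthly rate r = 10.7%/12 = 0.891667% = 0.00891667.
Recurrence: B ← B·(1+r) − €62.22.
Month 1: interest €28.03; balance after payment €3,108.81.
Month 2: interest €27.72; balance after payment €3,074.31.
Closed form: n = −ln(1 − rB₀/P)/ln(1+r) = −ln(0.54958)/ln(1.00892) ≈ 67.432, so the balance reaches zero during payment 68.

68 months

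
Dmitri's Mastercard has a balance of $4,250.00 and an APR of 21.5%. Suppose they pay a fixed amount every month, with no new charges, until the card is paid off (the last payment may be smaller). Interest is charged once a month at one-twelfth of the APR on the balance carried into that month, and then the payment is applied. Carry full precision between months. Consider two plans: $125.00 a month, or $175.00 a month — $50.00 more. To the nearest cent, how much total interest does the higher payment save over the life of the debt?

$984.49

Monthly rate r = 21.5%/12 = 1.79167% = 0.0179167.
At $125.00/mo: n = ⌈−ln(1 − rB₀/P)/ln(1+r)⌉ = 53 payments (last $113.11); total interest = total paid − $4,250.00 = $2,363.11.
At $175.00/mo: 33 payments (last $28.62); total interest $1,378.62.
Interest saved = $2,363.11 − $1,378.62 = $984.49.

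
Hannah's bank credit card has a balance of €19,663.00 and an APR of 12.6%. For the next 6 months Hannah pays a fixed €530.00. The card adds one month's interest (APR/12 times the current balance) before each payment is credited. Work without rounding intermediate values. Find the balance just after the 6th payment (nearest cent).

Monthly rate r = 12.6%/12 = 1.05% = 0.0105.
Each month: B ← B·(1+r) − €530.00.
Month 1: interest €206.46; balance after payment €19,339.46.
Month 2: interest €203.06; balance after payment €19,012.53.
Month 3: interest €199.63; balance after payment €18,682.16.
Month 4: interest €196.16; balance after payment €18,348.32.
Month 5: interest €192.66; balance after payment €18,010.98.
Month 6: interest €189.12; balance after payment €17,670.09.

€17,670.09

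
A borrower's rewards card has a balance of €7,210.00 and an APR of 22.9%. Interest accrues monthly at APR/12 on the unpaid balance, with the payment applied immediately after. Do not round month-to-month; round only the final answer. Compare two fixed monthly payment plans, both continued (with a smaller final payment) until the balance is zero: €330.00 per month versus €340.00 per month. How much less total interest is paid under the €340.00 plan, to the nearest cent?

Monthly rate r = 22.9%/12 = 1.90833% = 0.0190833.
At €330.00/mo: n = ⌈−ln(1 − rB₀/P)/ln(1+r)⌉ = 29 payments (last €178.31); total interest = total paid − €7,210.00 = €2,208.31.
At €340.00/mo: 28 payments (last €149.34); total interest €2,119.34.
Interest saved = €2,208.31 − €2,119.34 = €88.97.

€88.97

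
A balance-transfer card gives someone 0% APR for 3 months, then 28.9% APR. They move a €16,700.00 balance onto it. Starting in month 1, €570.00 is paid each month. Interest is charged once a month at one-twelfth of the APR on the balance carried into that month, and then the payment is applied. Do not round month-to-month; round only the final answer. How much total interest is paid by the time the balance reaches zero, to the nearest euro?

Promo months 1–3 at r₀ = 0%/12 = 0; months 4+ at r₁ = 28.9%/12 = 0.0240833.
After month 3 (no interest yet): B = €16,700.00 − 3·€570.00 = €14,990.00.
Then at r₁ with €570.00/mo: n₂ = −ln(1 − r₁·B/P)/ln(1+r₁) ≈ 42.16 → 43 more payments.
Total paid = 45·€570.00 + €92.75 = €25,742.75; interest = €25,742.75 − €16,700.00 = €9,042.75.

€9,043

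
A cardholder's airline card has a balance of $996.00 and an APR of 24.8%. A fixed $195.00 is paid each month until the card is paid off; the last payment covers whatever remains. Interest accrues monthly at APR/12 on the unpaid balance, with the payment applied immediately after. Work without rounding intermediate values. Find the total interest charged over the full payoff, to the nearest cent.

Monthly rate r = 24.8%/12 = 2.06667% = 0.0206667.
Payoff takes n = ⌈−ln(1 − rB₀/P)/ln(1+r)⌉ = ⌈5.453⌉ = 6 payments; the last is $88.92.
Total paid = 5·$195.00 + $88.92 = $1,063.92.
Total interest = total paid − principal = $1,063.92 − $996.00 = $67.92.

$67.92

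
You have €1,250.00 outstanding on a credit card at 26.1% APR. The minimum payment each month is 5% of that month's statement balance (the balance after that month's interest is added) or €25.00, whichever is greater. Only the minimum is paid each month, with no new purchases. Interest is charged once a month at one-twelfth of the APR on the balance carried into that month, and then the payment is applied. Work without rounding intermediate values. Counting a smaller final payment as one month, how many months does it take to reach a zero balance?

Monthly rate r = 26.1%/12 = 2.175% = 0.02175.
While 5% of the post-interest balance exceeds €25.00, each month B ← (B·(1+r))·(1 − 0.05), i.e. B shrinks by the factor (1+r)·0.95 = 0.97066.
This holds for months 1–32. Entering month 33 the balance is €482.05; 5% of the post-interest balance is now below €25.00, so the flat €25.00 minimum applies from here.
From month 33 a fixed €25.00 at rate r clears €482.05 in 26 more payments. Total: 32 + 26 = 58 months.

58 months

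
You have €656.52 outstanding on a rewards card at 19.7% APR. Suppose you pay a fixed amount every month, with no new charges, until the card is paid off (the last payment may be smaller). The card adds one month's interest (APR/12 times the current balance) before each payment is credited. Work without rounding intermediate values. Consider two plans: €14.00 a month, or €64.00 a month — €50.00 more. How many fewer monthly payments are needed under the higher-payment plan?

Monthly rate r = 19.7%/12 = 1.64167% = 0.0164167.
At €14.00/mo: n = ⌈−ln(1 − rB₀/P)/ln(1+r)⌉ = 91 payments (last €3.04); total interest = total paid − €656.52 = €606.52.
At €64.00/mo: 12 payments (last €20.91); total interest €68.39.
Payments saved = 91 − 12 = 79.

79 fewer payments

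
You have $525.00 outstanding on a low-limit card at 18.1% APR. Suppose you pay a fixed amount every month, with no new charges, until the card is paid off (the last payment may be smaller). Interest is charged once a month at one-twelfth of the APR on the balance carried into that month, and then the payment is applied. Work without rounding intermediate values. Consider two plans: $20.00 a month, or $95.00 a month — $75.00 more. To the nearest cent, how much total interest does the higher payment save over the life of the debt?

Monthly rate r = 18.1%/12 = 1.50833% = 0.0150833.
At $20.00/mo: n = ⌈−ln(1 − rB₀/P)/ln(1+r)⌉ = 34 payments (last $13.45); total interest = total paid − $525.00 = $148.45.
At $95.00/mo: 6 payments (last $77.41); total interest $27.41.
Interest saved = $148.45 − $27.41 = $121.04.

$121.04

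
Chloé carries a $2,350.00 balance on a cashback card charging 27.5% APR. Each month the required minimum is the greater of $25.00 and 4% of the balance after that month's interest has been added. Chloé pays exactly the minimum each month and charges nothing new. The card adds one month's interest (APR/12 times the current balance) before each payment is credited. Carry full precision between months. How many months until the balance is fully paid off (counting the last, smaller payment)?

111 months

Monthly rate r = 27.5%/12 = 2.29167% = 0.0229167.
While 4% of the post-interest balance exceeds $25.00, each month B ← (B·(1+r))·(1 − 0.04), i.e. B shrinks by the factor (1+r)·0.96 = 0.982.
This holds for months 1–75. Entering month 76 the balance is $601.77; 4% of the post-interest balance is now below $25.00, so the flat $25.00 minimum applies from here.
From month 76 a fixed $25.00 at rate r clears $601.77 in 36 more payments. Total: 75 + 36 = 111 months.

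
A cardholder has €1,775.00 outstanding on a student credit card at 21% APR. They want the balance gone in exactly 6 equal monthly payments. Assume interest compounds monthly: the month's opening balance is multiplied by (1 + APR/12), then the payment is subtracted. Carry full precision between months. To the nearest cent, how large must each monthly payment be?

€314.22

Monthly rate r = 21%/12 = 1.75% = 0.0175.
Level-payment amortization: P = B₀·r / (1 − (1+r)^(−n)) = 1775.00·0.0175 / (1 − 1.0175^(−6)).
Denominator 1 − (1+r)^(−6) = 0.0988574583.
P = 31.0625 / 0.0988574583 ≈ 314.22.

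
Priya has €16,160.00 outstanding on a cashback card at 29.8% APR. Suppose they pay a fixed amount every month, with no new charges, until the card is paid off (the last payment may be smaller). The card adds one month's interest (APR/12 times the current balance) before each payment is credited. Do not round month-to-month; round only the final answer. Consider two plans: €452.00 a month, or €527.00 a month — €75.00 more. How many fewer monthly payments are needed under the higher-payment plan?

Monthly rate r = 29.8%/12 = 2.48333% = 0.0248333.
At €452.00/mo: n = ⌈−ln(1 − rB₀/P)/ln(1+r)⌉ = 90 payments (last €87.80); total interest = total paid − €16,160.00 = €24,155.80.
At €527.00/mo: 59 payments (last €229.65); total interest €14,635.65.
Payments saved = 90 − 59 = 31.

31 fewer payments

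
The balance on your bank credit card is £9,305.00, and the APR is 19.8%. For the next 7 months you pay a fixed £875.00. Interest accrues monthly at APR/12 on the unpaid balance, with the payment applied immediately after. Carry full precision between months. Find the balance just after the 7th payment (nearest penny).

£3,997.75

Monthly rate r = 19.8%/12 = 1.65% = 0.0165.
Each month: B ← B·(1+r) − £875.00.
Month 1: interest £153.53; balance after payment £8,583.53.
Month 2: interest £141.63; balance after payment £7,850.16.
Month 3: interest £129.53; balance after payment £7,104.69.
Month 4: interest £117.23; balance after payment £6,346.92.
Month 5: interest £104.72; balance after payment £5,576.64.
Month 6: interest £92.01; balance after payment £4,793.65.
Month 7: interest £79.10; balance after payment £3,997.75.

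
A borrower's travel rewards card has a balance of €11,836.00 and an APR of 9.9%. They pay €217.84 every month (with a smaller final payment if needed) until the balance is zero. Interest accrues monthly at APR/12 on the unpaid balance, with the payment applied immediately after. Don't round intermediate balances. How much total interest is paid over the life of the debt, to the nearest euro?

€3,931

Monthly rate r = 9.9%/12 = 0.825% = 0.00825.
Payoff takes n = ⌈−ln(1 − rB₀/P)/ln(1+r)⌉ = ⌈72.377⌉ = 73 payments; the last is €82.37.
Total paid = 72·€217.84 + €82.37 = €15,766.85.
Total interest = total paid − principal = €15,766.85 − €11,836.00 = €3,930.85.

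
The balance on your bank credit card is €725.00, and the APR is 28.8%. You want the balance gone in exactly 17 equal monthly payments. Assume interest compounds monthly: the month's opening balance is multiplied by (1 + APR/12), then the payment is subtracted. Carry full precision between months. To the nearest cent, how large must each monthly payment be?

€52.44

Monthly rate r = 28.8%/12 = 2.4% = 0.024.
Level-payment amortization: P = B₀·r / (1 − (1+r)^(−n)) = 725.00·0.024 / (1 − 1.024^(−17)).
Denominator 1 − (1+r)^(−17) = 0.331808822.
P = 17.4 / 0.331808822 ≈ 52.44.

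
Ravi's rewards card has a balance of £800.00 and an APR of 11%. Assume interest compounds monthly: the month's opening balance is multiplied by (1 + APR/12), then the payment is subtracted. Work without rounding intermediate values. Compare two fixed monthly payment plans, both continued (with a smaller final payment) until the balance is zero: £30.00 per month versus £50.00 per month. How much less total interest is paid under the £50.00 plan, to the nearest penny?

Monthly rate r = 11%/12 = 0.916667% = 0.00916667.
At £30.00/mo: n = ⌈−ln(1 − rB₀/P)/ln(1+r)⌉ = 31 payments (last £21.58); total interest = total paid − £800.00 = £121.58.
At £50.00/mo: 18 payments (last £19.13); total interest £69.13.
Interest saved = £121.58 − £69.13 = £52.45.

£52.45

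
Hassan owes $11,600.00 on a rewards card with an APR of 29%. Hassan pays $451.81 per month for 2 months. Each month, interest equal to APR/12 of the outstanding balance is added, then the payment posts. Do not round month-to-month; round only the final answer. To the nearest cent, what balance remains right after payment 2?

$11,252.90

Monthly rate r = 29%/12 = 2.41667% = 0.0241667.
Each month: B ← B·(1+r) − $451.81.
Month 1: interest $280.33; balance after payment $11,428.52.
Month 2: interest $276.19; balance after payment $11,252.90.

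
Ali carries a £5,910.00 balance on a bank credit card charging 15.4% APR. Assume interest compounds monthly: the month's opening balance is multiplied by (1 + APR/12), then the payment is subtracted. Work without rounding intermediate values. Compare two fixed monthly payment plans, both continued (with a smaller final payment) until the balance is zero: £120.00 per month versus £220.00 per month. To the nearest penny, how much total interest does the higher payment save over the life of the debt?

Monthly rate r = 15.4%/12 = 1.28333% = 0.0128333.
At £120.00/mo: n = ⌈−ln(1 − rB₀/P)/ln(1+r)⌉ = 79 payments (last £48.69); total interest = total paid − £5,910.00 = £3,498.69.
At £220.00/mo: 34 payments (last £33.53); total interest £1,383.53.
Interest saved = £3,498.69 − £1,383.53 = £2,115.16.

£2,115.16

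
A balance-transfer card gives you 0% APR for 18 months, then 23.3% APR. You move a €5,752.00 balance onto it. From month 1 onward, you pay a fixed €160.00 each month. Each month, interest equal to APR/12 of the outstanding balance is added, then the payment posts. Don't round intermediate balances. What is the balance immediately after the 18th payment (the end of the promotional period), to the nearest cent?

€2,872.00

Promo months 1–18 at r₀ = 0%/12 = 0; months 19+ at r₁ = 23.3%/12 = 0.0194167.
After month 18 (no interest yet): B = €5,752.00 − 18·€160.00 = €2,872.00.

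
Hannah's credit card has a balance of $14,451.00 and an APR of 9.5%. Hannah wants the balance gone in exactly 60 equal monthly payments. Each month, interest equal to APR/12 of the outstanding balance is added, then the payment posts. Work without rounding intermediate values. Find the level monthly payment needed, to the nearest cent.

Monthly rate r = 9.5%/12 = 0.791667% = 0.00791667.
Level-payment amortization: P = B₀·r / (1 − (1+r)^(−n)) = 14451.00·0.00791667 / (1 − 1.00792^(−60)).
Denominator 1 − (1+r)^(−60) = 0.376950716.
P = 114.404 / 0.376950716 ≈ 303.50.

$303.50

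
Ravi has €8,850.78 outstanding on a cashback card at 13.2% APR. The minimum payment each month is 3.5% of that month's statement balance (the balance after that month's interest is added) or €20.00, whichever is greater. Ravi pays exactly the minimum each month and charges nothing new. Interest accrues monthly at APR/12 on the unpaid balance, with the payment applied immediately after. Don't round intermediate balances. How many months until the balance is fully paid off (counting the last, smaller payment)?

146 months

Monthly rate r = 13.2%/12 = 1.1% = 0.011.
While 3.5% of the post-interest balance exceeds €20.00, each month B ← (B·(1+r))·(1 − 0.035), i.e. B shrinks by the factor (1+r)·0.965 = 0.97561.
This holds for months 1–112. Entering month 113 the balance is €557.40; 3.5% of the post-interest balance is now below €20.00, so the flat €20.00 minimum applies from here.
From month 113 a fixed €20.00 at rate r clears €557.40 in 34 more payments. Total: 112 + 34 = 146 months.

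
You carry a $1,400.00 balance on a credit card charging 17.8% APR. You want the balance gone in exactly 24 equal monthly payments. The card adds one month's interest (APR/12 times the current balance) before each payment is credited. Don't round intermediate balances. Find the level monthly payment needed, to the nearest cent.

$69.76

Monthly rate r = 17.8%/12 = 1.48333% = 0.0148333.
Level-payment amortization: P = B₀·r / (1 − (1+r)^(−n)) = 1400.00·0.0148333 / (1 − 1.01483^(−24)).
Denominator 1 − (1+r)^(−24) = 0.297693591.
P = 20.7667 / 0.297693591 ≈ 69.76.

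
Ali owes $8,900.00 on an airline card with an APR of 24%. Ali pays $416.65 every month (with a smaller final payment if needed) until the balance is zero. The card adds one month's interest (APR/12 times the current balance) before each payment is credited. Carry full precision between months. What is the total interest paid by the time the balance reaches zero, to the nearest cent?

$2,825.08

Monthly rate r = 24%/12 = 2% = 0.02.
Payoff takes n = ⌈−ln(1 − rB₀/P)/ln(1+r)⌉ = ⌈28.140⌉ = 29 payments; the last is $58.88.
Total paid = 28·$416.65 + $58.88 = $11,725.08.
Total interest = total paid − principal = $11,725.08 − $8,900.00 = $2,825.08.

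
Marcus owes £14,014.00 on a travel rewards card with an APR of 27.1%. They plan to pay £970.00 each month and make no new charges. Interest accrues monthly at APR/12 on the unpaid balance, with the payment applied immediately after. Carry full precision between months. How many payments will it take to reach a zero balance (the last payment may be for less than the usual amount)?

18 payments

Monthly rate r = 27.1%/12 = 2.25833% = 0.0225833.
Recurrence: B ← B·(1+r) − £970.00.
Month 1: interest £316.48; balance after payment £13,360.48.
Month 2: interest £301.72; balance after payment £12,692.21.
Closed form: n = −ln(1 − rB₀/P)/ln(1+r) = −ln(0.67373)/ln(1.02258) ≈ 17.684, so the balance reaches zero during payment 18.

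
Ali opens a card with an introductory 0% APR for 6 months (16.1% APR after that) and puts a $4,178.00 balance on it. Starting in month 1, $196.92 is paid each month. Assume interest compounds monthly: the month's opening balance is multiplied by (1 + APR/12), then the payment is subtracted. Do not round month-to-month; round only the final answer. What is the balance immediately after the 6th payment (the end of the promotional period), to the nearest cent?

Promo months 1–6 at r₀ = 0%/12 = 0; months 7+ at r₁ = 16.1%/12 = 0.0134167.
After month 6 (no interest yet): B = $4,178.00 − 6·$196.92 = $2,996.48.

$2,996.48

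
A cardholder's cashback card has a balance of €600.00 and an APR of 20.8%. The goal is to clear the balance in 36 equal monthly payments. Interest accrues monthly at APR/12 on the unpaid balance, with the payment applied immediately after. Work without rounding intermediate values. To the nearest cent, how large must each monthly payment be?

€22.54

Monthly rate r = 20.8%/12 = 1.73333% = 0.0173333.
Level-payment amortization: P = B₀·r / (1 − (1+r)^(−n)) = 600.00·0.0173333 / (1 − 1.01733^(−36)).
Denominator 1 − (1+r)^(−36) = 0.461330835.
P = 10.4 / 0.461330835 ≈ 22.54.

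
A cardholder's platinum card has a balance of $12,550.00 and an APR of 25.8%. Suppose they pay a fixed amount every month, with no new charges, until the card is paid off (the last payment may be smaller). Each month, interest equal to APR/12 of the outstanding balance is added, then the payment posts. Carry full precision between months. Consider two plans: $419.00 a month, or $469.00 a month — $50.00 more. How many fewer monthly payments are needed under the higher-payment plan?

8 fewer payments

Monthly rate r = 25.8%/12 = 2.15% = 0.0215.
At $419.00/mo: n = ⌈−ln(1 − rB₀/P)/ln(1+r)⌉ = 49 payments (last $231.33); total interest = total paid − $12,550.00 = $7,793.33.
At $469.00/mo: 41 payments (last $122.96); total interest $6,332.96.
Payments saved = 49 − 41 = 8.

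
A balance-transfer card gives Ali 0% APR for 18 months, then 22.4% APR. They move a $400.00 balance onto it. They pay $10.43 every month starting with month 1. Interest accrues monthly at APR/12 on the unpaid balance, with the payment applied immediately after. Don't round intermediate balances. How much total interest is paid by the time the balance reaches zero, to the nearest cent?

Promo months 1–18 at r₀ = 0%/12 = 0; months 19+ at r₁ = 22.4%/12 = 0.0186667.
After month 18 (no interest yet): B = $400.00 − 18·$10.43 = $212.26.
Then at r₁ with $10.43/mo: n₂ = −ln(1 − r₁·B/P)/ln(1+r₁) ≈ 25.84 → 26 more payments.
Total paid = 43·$10.43 + $8.75 = $457.24; interest = $457.24 − $400.00 = $57.24.

$57.24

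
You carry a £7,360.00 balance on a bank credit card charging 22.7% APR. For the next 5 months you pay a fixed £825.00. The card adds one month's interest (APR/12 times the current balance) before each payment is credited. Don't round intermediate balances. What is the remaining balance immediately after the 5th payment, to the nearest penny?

£3,798.93

Monthly rate r = 22.7%/12 = 1.89167% = 0.0189167.
Each month: B ← B·(1+r) − £825.00.
Month 1: interest £139.23; balance after payment £6,674.23.
Month 2: interest £126.25; balance after payment £5,975.48.
Month 3: interest £113.04; balance after payment £5,263.52.
Month 4: interest £99.57; balance after payment £4,538.09.
Month 5: interest £85.85; balance after payment £3,798.93.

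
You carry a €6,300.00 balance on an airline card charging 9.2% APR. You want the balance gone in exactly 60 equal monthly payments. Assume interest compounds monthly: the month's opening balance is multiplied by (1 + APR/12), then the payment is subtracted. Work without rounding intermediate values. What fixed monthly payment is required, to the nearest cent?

Monthly rate r = 9.2%/12 = 0.766667% = 0.00766667.
Level-payment amortization: P = B₀·r / (1 − (1+r)^(−n)) = 6300.00·0.00766667 / (1 − 1.00767^(−60)).
Denominator 1 − (1+r)^(−60) = 0.367607876.
P = 48.3 / 0.367607876 ≈ 131.39.

€131.39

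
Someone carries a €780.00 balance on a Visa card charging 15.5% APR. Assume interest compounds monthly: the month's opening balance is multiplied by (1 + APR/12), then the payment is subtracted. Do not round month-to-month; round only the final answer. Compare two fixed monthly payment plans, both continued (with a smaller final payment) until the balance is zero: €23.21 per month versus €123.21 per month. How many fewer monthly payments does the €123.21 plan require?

38 fewer payments

Monthly rate r = 15.5%/12 = 1.29167% = 0.0129167.
At €23.21/mo: n = ⌈−ln(1 − rB₀/P)/ln(1+r)⌉ = 45 payments (last €8.37); total interest = total paid − €780.00 = €249.61.
At €123.21/mo: 7 payments (last €79.91); total interest €39.17.
Payments saved = 45 − 7 = 38.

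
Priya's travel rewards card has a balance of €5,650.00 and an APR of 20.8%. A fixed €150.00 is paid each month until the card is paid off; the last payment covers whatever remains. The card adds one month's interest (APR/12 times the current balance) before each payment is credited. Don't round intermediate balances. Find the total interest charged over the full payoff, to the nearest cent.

Monthly rate r = 20.8%/12 = 1.73333% = 0.0173333.
Payoff takes n = ⌈−ln(1 − rB₀/P)/ln(1+r)⌉ = ⌈61.572⌉ = 62 payments; the last is €86.17.
Total paid = 61·€150.00 + €86.17 = €9,236.17.
Total interest = total paid − principal = €9,236.17 − €5,650.00 = €3,586.17.

€3,586.17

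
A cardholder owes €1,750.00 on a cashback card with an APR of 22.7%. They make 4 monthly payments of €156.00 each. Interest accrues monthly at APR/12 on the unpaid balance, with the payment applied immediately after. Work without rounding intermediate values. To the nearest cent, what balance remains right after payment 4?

€1,244.29

Monthly rate r = 22.7%/12 = 1.89167% = 0.0189167.
Each month: B ← B·(1+r) − €156.00.
Month 1: interest €33.10; balance after payment €1,627.10.
Month 2: interest €30.78; balance after payment €1,501.88.
Month 3: interest €28.41; balance after payment €1,374.29.
Month 4: interest €26.00; balance after payment €1,244.29.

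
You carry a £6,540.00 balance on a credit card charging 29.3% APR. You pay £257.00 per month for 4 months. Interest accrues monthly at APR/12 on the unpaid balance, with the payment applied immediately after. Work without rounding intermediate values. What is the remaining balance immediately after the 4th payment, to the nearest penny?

Monthly rate r = 29.3%/12 = 2.44167% = 0.0244167.
Each month: B ← B·(1+r) − £257.00.
Month 1: interest £159.69; balance after payment £6,442.69.
Month 2: interest £157.31; balance after payment £6,342.99.
Month 3: interest £154.87; balance after payment £6,240.87.
Month 4: interest £152.38; balance after payment £6,136.25.

£6,136.25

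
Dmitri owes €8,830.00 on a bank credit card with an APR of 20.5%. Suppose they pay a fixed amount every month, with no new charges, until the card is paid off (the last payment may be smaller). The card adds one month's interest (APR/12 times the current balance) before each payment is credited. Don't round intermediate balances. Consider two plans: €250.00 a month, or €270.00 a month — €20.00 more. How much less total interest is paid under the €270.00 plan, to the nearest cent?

€610.18

Monthly rate r = 20.5%/12 = 1.70833% = 0.0170833.
At €250.00/mo: n = ⌈−ln(1 − rB₀/P)/ln(1+r)⌉ = 55 payments (last €149.22); total interest = total paid − €8,830.00 = €4,819.22.
At €270.00/mo: 49 payments (last €79.04); total interest €4,209.04.
Interest saved = €4,819.22 − €4,209.04 = €610.18.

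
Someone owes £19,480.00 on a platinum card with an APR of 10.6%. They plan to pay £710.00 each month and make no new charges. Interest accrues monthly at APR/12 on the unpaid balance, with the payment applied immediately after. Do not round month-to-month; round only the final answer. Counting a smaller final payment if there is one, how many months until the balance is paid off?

32 payments

Monthly rate r = 10.6%/12 = 0.883333% = 0.00883333.
Recurrence: B ← B·(1+r) − £710.00.
Month 1: interest £172.07; balance after payment £18,942.07.
Month 2: interest £167.32; balance after payment £18,399.39.
Closed form: n = −ln(1 − rB₀/P)/ln(1+r) = −ln(0.75764)/ln(1.00883) ≈ 31.558, so the balance reaches zero during payment 32.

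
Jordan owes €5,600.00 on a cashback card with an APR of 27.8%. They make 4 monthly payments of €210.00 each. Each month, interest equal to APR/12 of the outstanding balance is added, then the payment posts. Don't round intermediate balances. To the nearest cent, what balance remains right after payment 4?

Monthly rate r = 27.8%/12 = 2.31667% = 0.0231667.
Each month: B ← B·(1+r) − €210.00.
Month 1: interest €129.73; balance after payment €5,519.73.
Month 2: interest €127.87; balance after payment €5,437.61.
Month 3: interest €125.97; balance after payment €5,353.58.
Month 4: interest €124.02; balance after payment €5,267.60.

€5,267.60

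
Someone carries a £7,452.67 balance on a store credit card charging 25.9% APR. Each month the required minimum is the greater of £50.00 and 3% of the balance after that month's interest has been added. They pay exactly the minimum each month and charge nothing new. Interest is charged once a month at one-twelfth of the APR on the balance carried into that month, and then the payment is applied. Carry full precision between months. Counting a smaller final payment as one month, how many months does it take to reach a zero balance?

Monthly rate r = 25.9%/12 = 2.15833% = 0.0215833.
While 3% of the post-interest balance exceeds £50.00, each month B ← (B·(1+r))·(1 − 0.03), i.e. B shrinks by the factor (1+r)·0.97 = 0.99094.
This holds for months 1–167. Entering month 168 the balance is £1,628.98; 3% of the post-interest balance is now below £50.00, so the flat £50.00 minimum applies from here.
From month 168 a fixed £50.00 at rate r clears £1,628.98 in 57 more payments. Total: 167 + 57 = 224 months.

224 months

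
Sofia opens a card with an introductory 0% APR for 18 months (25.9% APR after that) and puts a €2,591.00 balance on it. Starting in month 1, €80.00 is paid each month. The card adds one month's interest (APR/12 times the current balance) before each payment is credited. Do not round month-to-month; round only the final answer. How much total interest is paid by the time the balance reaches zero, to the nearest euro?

Promo months 1–18 at r₀ = 0%/12 = 0; months 19+ at r₁ = 25.9%/12 = 0.0215833.
After month 18 (no interest yet): B = €2,591.00 − 18·€80.00 = €1,151.00.
Then at r₁ with €80.00/mo: n₂ = −ln(1 − r₁·B/P)/ln(1+r₁) ≈ 17.41 → 18 more payments.
Total paid = 35·€80.00 + €33.25 = €2,833.25; interest = €2,833.25 − €2,591.00 = €242.25.

€242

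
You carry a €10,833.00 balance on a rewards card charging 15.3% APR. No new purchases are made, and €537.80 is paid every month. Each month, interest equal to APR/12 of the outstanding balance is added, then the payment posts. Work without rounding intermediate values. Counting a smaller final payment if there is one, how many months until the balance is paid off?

Monthly rate r = 15.3%/12 = 1.275% = 0.01275.
Recurrence: B ← B·(1+r) − €537.80.
Month 1: interest €138.12; balance after payment €10,433.32.
Month 2: interest €133.02; balance after payment €10,028.55.
Closed form: n = −ln(1 − rB₀/P)/ln(1+r) = −ln(0.74317)/ln(1.01275) ≈ 23.428, so the balance reaches zero during payment 24.

24 months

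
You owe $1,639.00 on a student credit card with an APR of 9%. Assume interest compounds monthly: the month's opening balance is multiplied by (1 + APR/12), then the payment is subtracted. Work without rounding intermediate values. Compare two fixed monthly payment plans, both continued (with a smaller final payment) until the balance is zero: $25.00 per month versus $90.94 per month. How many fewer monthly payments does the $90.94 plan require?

71 fewer payments

Monthly rate r = 9%/12 = 0.75% = 0.0075.
At $25.00/mo: n = ⌈−ln(1 − rB₀/P)/ln(1+r)⌉ = 91 payments (last $14.08); total interest = total paid − $1,639.00 = $625.08.
At $90.94/mo: 20 payments (last $39.71); total interest $128.57.
Payments saved = 91 − 20 = 71.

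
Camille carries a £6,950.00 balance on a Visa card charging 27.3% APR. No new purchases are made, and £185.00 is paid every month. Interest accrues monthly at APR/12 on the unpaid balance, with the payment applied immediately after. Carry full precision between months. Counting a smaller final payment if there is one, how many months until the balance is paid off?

Monthly rate r = 27.3%/12 = 2.275% = 0.02275.
Recurrence: B ← B·(1+r) − £185.00.
Month 1: interest £158.11; balance after payment £6,923.11.
Month 2: interest £157.50; balance after payment £6,895.61.
Closed form: n = −ln(1 − rB₀/P)/ln(1+r) = −ln(0.14534)/ln(1.02275) ≈ 85.739, so the balance reaches zero during payment 86.

86 months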